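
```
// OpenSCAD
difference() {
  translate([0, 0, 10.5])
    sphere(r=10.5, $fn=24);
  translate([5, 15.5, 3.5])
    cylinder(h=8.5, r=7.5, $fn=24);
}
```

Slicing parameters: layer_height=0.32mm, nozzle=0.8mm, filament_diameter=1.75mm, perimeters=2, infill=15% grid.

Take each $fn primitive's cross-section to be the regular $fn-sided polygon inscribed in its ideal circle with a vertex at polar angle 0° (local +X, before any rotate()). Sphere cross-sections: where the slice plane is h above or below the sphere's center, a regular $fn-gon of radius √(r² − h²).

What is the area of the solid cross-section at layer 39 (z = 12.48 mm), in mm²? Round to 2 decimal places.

At z = 12.48 mm: the r=10.5 sphere slices to a regular 24-gon of circumradius 10.312 (√(r²−h²) with h=1.98 from center) (area = (24/2)·10.312²·sin(360°/24) = 330.24 mm²); the cylinder at (5, 15.5) does not reach this height (z outside [3.5, 12]); Subtracting the remaining from the first: none of the subtracted shapes is present at this height, so the r=10.5 sphere is unchanged — area = 330.24 mm². Overall, the cross-section is a single solid region. Net area = 330.24 mm².

330.24 mm²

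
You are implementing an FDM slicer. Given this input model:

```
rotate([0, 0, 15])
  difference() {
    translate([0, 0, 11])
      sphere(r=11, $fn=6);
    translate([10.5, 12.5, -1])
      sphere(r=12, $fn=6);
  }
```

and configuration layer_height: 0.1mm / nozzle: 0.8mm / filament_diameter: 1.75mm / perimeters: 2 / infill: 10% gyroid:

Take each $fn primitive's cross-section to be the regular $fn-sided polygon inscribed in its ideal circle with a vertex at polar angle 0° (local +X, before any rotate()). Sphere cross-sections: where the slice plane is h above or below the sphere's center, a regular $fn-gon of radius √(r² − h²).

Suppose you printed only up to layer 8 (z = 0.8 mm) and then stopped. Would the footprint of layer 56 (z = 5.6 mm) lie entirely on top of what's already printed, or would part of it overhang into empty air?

part overhangs

Compare the two slices. At z = 0.8: the r=11 sphere slices to a regular 6-gon of circumradius 4.118 (√(r²−h²) with h=10.2 from center) (area = (6/2)·4.118²·sin(360°/6) = 44.06 mm²); the r=12 sphere at (10.5, 12.5) contributes a regular 6-gon of circumradius √(12²−1.8²) = 11.864 (area = (6/2)·11.864²·sin(360°/6) = 365.71 mm²); After the difference (first − rest): starting from the r=11 sphere (44.06 mm²), the r=12 sphere at (10.5, 12.5) misses the remaining region (no effect) — area = 44.06 mm²; (whole slice rotated 15° about Z — lengths, areas and connectivity unchanged). At z = 5.6: the r=11 sphere slices to a regular 6-gon of circumradius 9.583 (√(r²−h²) with h=5.4 from center) (area = (6/2)·9.583²·sin(360°/6) = 238.61 mm²); the r=12 sphere at (10.5, 12.5) contributes a regular 6-gon of circumradius √(12²−6.6²) = 10.022 (area = (6/2)·10.022²·sin(360°/6) = 260.95 mm²); After the difference (first − rest): starting from the r=11 sphere (238.61 mm²), the r=12 sphere at (10.5, 12.5) partially overlaps it — only the 8.46 mm² overlap (of its 260.95 mm²) is removed, clipping the outline — area = 230.15 mm²; (whole slice rotated 15° about Z — lengths, areas and connectivity unchanged). Checking containment: at z = 5.6 the cross-section extends beyond the z = 0.8 cross-section by about 186.09 mm².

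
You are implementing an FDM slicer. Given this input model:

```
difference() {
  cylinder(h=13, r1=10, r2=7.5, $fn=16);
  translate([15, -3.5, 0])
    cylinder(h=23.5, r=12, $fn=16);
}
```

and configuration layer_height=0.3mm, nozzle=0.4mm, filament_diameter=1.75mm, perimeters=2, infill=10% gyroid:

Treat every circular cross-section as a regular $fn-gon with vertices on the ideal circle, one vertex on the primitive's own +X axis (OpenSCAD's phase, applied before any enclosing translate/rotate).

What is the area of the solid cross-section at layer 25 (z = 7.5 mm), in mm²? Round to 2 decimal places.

At z = 7.5 mm: the cone contributes a regular 16-gon of circumradius 8.558 (interpolated between r1=10 and r2=7.5 at t=0.577) (area = (16/2)·8.558²·sin(360°/16) = 224.20 mm²); the r=12 cylinder at (15, -3.5) contributes a regular 16-gon of circumradius 12 (area = (16/2)·12.000²·sin(360°/16) = 440.85 mm²); After the difference (first − rest): starting from the cone (224.20 mm²), the r=12 cylinder at (15, -3.5) partially overlaps it — only the 43.29 mm² overlap (of its 440.85 mm²) is removed, clipping the outline — area = 180.92 mm². Overall, the cross-section is a single solid region. Net area = 180.92 mm².

180.92 mm²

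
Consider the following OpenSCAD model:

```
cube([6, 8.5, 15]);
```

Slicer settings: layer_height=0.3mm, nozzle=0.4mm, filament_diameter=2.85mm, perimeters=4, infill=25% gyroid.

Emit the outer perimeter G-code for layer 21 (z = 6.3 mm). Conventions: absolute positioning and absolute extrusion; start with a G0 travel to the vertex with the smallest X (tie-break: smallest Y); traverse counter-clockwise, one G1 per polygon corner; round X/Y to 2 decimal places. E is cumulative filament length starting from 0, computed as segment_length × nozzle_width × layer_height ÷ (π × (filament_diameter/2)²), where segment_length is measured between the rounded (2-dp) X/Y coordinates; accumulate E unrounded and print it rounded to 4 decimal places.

G0 X0.00 Y0.00 Z6.30
G1 X6.00 Y0.00 E0.1129
G1 X6.00 Y8.50 E0.2728
G1 X0.00 Y8.50 E0.3856
G1 X0.00 Y0.00 E0.5455

At z = 6.3 mm: the cube is present — its section is the full 6×8.5 rectangle. The outline is a single polygon with 4 vertices. Extrusion per mm of travel: 0.4 × 0.3 / (π × 1.425²) = 0.018811. Accumulating E over each segment gives final E = 0.5455.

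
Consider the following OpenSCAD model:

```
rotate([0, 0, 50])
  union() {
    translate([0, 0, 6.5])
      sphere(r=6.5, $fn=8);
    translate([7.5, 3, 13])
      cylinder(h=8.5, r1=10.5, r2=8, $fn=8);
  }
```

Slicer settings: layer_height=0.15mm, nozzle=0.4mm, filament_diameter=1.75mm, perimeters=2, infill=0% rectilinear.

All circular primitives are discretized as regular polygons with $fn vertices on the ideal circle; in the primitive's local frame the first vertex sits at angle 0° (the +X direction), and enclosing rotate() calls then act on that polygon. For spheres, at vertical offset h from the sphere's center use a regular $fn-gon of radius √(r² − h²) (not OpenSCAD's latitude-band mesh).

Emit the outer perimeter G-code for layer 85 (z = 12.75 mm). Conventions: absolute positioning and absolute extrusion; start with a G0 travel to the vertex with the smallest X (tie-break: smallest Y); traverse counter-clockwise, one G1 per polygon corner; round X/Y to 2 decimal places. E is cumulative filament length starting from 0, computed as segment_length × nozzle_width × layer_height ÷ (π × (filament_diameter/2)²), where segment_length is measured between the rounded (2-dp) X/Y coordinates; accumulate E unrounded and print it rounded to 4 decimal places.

G0 X-1.78 Y-0.16 Z12.75
G1 X-1.15 Y-1.37 E0.0340
G1 X0.16 Y-1.78 E0.0683
G1 X1.37 Y-1.15 E0.1023
G1 X1.78 Y0.16 E0.1365
G1 X1.15 Y1.37 E0.1706
G1 X-0.16 Y1.78 E0.2048
G1 X-1.37 Y1.15 E0.2388
G1 X-1.78 Y-0.16 E0.2731

At z = 12.75 mm: the r=6.5 sphere contributes a regular 8-gon of circumradius √(6.5²−6.25²) = 1.785; the cone at (7.5, 3) does not reach this height (z outside [13, 21.5]); Combining (union): only the r=6.5 sphere is present, so the union is just that shape — 1 connected region; (rotated 50° about Z; rotation is an isometry so areas/perimeters/island counts are preserved). The outline is a single polygon with 8 vertices. Extrusion per mm of travel: 0.4 × 0.15 / (π × 0.875²) = 0.024945. Accumulating E over each segment gives final E = 0.2731.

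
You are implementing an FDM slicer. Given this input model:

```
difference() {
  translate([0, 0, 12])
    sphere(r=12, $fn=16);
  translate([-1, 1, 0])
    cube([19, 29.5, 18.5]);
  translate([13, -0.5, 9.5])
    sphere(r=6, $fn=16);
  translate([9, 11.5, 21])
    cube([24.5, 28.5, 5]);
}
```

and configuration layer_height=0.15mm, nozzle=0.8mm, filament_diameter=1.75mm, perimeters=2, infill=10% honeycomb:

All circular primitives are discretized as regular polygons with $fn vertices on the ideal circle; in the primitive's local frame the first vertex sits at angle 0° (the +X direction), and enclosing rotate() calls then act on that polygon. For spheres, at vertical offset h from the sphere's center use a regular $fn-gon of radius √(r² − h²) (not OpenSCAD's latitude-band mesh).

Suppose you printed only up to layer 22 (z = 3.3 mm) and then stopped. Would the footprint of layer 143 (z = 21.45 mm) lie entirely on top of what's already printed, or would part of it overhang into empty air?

Compare the two slices. At z = 3.3: the r=12 sphere contributes a regular 16-gon of circumradius √(12²−8.7²) = 8.265 (area = (16/2)·8.265²·sin(360°/16) = 209.13 mm²); the 19×29.5 cube at (-1, 1) contributes its full rectangle (area 560.50 mm²); the sphere at (13, -0.5) does not reach this height (|z−center|=6.200 > r=6); the cube at (9, 11.5) is absent (z outside [21, 26]); Subtracting the remaining from the first: starting from the r=12 sphere (209.13 mm²), the 19×29.5 cube at (-1, 1) partially overlaps it — only the 51.28 mm² overlap (of its 560.50 mm²) is removed, clipping the outline — area = 157.85 mm². At z = 21.45: the r=12 sphere slices to a regular 16-gon of circumradius 7.396 (√(r²−h²) with h=9.45 from center) (area = (16/2)·7.396²·sin(360°/16) = 167.45 mm²); the cube at (-1, 1) is not intersected at this z (z outside [0, 18.5]); the sphere at (13, -0.5) is absent (|z−center|=11.950 > r=6); the 24.5×28.5 cube at (9, 11.5) contributes its full rectangle (area 698.25 mm²); Subtracting the remaining from the first: starting from the r=12 sphere (167.45 mm²), the 24.5×28.5 cube at (9, 11.5) misses the remaining region (no effect) — area = 167.45 mm². Checking containment: at z = 21.45 the cross-section extends beyond the z = 3.3 cross-section by about 40.86 mm².

part overhangs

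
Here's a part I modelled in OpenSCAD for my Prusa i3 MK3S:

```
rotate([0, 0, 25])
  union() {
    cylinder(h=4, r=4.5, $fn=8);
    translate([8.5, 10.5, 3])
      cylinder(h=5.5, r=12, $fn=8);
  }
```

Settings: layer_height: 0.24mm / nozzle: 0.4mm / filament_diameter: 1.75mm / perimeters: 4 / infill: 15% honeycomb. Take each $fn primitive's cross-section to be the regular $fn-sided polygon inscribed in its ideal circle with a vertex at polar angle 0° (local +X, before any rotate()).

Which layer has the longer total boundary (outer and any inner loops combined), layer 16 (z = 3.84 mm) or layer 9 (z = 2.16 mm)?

layer 16 (z = 3.84 mm)

Layer 16 (z = 3.84): the r=4.5 cylinder contributes a regular 8-gon of circumradius 4.5 (perimeter = 2·8·4.500·sin(180°/8) = 27.55 mm); the r=12 cylinder at (8.5, 10.5) contributes a regular 8-gon of circumradius 12 (perimeter = 2·8·12.000·sin(180°/8) = 73.48 mm); Taking the union: the regions partially overlap (shared area 10.49 mm²), so the edge portions inside another operand are dropped and the merged outline is re-measured after clipping — boundary = 86.34 mm; (whole slice rotated 25° about Z — lengths, areas and connectivity unchanged). So its perimeter = 86.34 mm. Layer 9 (z = 2.16): the r=4.5 cylinder gives a regular 8-gon of circumradius 4.5 (constant along its height) (perimeter = 2·8·4.500·sin(180°/8) = 27.55 mm); the cylinder at (8.5, 10.5) does not reach this height (z outside [3, 8.5]); Combining (union): only the r=4.5 cylinder is present, so the union is just that shape — boundary = 27.55 mm; (rotated 25° about Z; rotation is an isometry so areas/perimeters/island counts are preserved). So its perimeter = 27.55 mm. Layer 16 is larger (86.34 vs 27.55 mm).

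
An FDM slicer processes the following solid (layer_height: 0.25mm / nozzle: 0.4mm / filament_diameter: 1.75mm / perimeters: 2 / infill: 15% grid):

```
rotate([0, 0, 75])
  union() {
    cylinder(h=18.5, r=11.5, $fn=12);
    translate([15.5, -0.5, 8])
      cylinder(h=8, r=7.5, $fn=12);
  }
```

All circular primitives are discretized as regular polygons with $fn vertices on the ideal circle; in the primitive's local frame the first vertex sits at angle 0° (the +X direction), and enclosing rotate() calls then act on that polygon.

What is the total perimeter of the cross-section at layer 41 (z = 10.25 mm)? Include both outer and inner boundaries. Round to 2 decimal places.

At z = 10.25 mm: the r=11.5 cylinder contributes a regular 12-gon of circumradius 11.5 (perimeter = 2·12·11.500·sin(180°/12) = 71.43 mm); the cylinder at (15.5, -0.5): section is a regular 12-gon, circumradius r=7.5 (perimeter = 2·12·7.500·sin(180°/12) = 46.59 mm); Combining (union): the regions partially overlap (shared area 20.41 mm²), so the edge portions inside another operand are dropped and the merged outline is re-measured after clipping — boundary = 96.73 mm; (rotated 75° about Z; rotation is an isometry so areas/perimeters/island counts are preserved). Overall, the cross-section is a single solid region. Total boundary length (outer) = 96.73 mm.

96.73 mm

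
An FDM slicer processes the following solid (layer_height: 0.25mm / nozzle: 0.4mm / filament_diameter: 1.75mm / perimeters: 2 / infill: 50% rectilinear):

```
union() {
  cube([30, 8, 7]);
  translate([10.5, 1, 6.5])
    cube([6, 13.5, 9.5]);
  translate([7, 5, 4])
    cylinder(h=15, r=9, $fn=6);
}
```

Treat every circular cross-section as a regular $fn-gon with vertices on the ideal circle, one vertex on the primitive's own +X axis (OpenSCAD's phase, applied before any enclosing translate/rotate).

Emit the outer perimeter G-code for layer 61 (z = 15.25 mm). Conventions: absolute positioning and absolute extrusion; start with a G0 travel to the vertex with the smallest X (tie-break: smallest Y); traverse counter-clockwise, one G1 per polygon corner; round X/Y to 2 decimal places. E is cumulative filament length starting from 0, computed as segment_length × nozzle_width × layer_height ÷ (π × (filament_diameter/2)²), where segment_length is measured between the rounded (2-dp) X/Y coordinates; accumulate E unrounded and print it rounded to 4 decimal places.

At z = 15.25 mm: the cube is not intersected at this z (z outside [0, 7]); the cube at (10.5, 1) (footprint 6×13.5) is included at this height; the cylinder at (7, 5): section is a regular 6-gon, circumradius r=9; Taking the union: the regions partially overlap (shared area 42.71 mm²), so overlapping operands fuse into one piece — 1 connected region. The outline is a single polygon with 9 vertices. Extrusion per mm of travel: 0.4 × 0.25 / (π × 0.875²) = 0.041575. Accumulating E over each segment gives final E = 2.6354.

G0 X-2.00 Y5.00 Z15.25
G1 X2.50 Y-2.79 E0.3740
G1 X11.50 Y-2.79 E0.7482
G1 X13.69 Y1.00 E0.9302
G1 X16.50 Y1.00 E1.0470
G1 X16.50 Y14.50 E1.6083
G1 X10.50 Y14.50 E1.8577
G1 X10.50 Y12.79 E1.9288
G1 X2.50 Y12.79 E2.2614
G1 X-2.00 Y5.00 E2.6354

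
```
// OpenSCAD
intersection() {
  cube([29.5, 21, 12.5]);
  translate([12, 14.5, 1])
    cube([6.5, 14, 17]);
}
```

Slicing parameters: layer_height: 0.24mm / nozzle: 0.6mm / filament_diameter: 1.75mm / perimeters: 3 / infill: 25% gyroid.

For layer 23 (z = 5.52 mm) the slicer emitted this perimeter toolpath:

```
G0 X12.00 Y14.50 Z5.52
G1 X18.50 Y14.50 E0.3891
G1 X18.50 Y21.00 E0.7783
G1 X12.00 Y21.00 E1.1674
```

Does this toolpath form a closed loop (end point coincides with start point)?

no

Start point (G0): (12.00, 14.50). End point (last G1): the path does not return to the start — open.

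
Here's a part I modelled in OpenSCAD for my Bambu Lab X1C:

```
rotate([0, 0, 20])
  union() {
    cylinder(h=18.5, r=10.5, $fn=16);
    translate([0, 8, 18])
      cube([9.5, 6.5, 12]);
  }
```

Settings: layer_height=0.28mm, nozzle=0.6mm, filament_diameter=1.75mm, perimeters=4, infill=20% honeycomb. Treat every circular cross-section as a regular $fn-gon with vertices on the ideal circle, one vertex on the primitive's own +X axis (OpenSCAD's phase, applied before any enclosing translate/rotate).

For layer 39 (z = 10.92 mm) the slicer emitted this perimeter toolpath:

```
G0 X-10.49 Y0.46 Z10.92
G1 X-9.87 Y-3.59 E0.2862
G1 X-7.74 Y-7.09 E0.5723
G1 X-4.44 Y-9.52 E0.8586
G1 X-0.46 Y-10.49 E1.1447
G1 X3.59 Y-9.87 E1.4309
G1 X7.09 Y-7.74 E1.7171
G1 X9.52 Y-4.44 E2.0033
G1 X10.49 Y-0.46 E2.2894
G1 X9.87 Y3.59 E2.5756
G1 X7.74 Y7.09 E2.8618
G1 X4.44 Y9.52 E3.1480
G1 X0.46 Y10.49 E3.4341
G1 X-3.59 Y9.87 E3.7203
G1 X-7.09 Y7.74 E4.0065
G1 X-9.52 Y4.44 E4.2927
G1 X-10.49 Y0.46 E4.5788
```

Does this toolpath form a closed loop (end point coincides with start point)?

Start point (G0): (-10.49, 0.46). End point (last G1): the path returns to the start — closed.

yes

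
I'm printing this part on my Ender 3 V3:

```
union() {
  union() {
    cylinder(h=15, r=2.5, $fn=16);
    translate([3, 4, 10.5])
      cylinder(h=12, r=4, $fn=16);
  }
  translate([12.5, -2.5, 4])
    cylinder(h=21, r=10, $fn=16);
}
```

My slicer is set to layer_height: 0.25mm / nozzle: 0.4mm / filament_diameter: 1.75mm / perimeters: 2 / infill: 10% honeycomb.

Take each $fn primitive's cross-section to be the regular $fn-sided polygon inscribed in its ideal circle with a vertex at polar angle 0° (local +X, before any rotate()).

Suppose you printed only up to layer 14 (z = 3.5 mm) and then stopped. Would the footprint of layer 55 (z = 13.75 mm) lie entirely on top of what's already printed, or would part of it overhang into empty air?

part overhangs

Compare the two slices. At z = 3.5: the cylinder: section is a regular 16-gon, circumradius r=2.5 (area = (16/2)·2.500²·sin(360°/16) = 19.13 mm²); the cylinder at (3, 4) is not intersected at this z (z outside [10.5, 22.5]); Combining (union): only the r=2.5 cylinder is present, so the union is just that shape — area = 19.13 mm²; the cylinder at (12.5, -2.5) does not reach this height (z outside [4, 25]); Combining (union): only the result so far is present, so the union is just that shape — area = 19.13 mm². At z = 13.75: the r=2.5 cylinder gives a regular 16-gon of circumradius 2.5 (constant along its height) (area = (16/2)·2.500²·sin(360°/16) = 19.13 mm²); the r=4 cylinder at (3, 4) gives a regular 16-gon of circumradius 4 (constant along its height) (area = (16/2)·4.000²·sin(360°/16) = 48.98 mm²); Combining (union): the regions partially overlap — summed areas 68.12 mm² minus the doubly-counted overlap 3.73 mm² gives 64.38 mm² — area = 64.38 mm²; the r=10 cylinder at (12.5, -2.5) gives a regular 16-gon of circumradius 10 (constant along its height) (area = (16/2)·10.000²·sin(360°/16) = 306.15 mm²); Combining (union): the regions partially overlap — summed areas 370.53 mm² minus the doubly-counted overlap 10.59 mm² gives 359.94 mm² — area = 359.94 mm². Checking containment: at z = 13.75 the cross-section extends beyond the z = 3.5 cross-section by about 340.81 mm².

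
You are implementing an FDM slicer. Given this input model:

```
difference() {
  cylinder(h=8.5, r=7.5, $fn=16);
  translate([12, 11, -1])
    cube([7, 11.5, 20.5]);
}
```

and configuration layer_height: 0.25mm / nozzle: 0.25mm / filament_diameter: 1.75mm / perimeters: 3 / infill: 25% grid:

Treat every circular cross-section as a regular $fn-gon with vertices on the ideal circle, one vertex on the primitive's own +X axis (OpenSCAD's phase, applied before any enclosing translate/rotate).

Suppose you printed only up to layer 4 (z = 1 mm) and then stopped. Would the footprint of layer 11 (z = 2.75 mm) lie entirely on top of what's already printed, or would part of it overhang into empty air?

Compare the two slices. At z = 1: the cylinder: section is a regular 16-gon, circumradius r=7.5 (area = (16/2)·7.500²·sin(360°/16) = 172.21 mm²); the cube at (12, 11) is present — its section is the full 7×11.5 rectangle (area 80.50 mm²); Taking the first minus the rest: starting from the r=7.5 cylinder (172.21 mm²), the 7×11.5 cube at (12, 11) misses the remaining region (no effect) — area = 172.21 mm². At z = 2.75: the r=7.5 cylinder contributes a regular 16-gon of circumradius 7.5 (area = (16/2)·7.500²·sin(360°/16) = 172.21 mm²); the cube at (12, 11) is present — its section is the full 7×11.5 rectangle (area 80.50 mm²); After the difference (first − rest): starting from the r=7.5 cylinder (172.21 mm²), the 7×11.5 cube at (12, 11) misses the remaining region (no effect) — area = 172.21 mm². Checking containment: the cross-section at z = 2.75 is a subset of the cross-section at z = 1.

entirely on top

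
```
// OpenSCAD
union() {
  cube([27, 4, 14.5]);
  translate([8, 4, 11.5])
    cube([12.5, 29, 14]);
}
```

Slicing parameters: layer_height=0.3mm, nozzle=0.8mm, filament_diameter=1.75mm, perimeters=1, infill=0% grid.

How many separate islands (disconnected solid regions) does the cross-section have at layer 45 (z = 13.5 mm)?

At z = 13.5 mm: the 27×4 cube contributes its full rectangle; the 12.5×29 cube at (8, 4) contributes its full rectangle; Combining (union): the 2 present regions share edge segments without overlapping in area, so areas simply add but the touching pieces fuse into one outline (the shared edge portions become interior and drop out of the boundary) — 1 connected region. Overall, the cross-section is a single solid region. Island count = 1.

1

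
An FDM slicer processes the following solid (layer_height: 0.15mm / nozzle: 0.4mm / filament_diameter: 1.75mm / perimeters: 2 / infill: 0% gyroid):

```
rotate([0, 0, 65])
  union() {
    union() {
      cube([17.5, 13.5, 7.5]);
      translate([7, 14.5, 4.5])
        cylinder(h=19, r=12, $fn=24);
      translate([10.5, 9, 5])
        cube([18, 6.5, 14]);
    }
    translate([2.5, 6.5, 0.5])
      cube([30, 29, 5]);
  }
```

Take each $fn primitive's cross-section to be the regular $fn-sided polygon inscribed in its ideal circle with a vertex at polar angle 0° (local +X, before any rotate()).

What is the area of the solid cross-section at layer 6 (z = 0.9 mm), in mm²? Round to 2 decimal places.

At z = 0.9 mm: the cube (footprint 17.5×13.5) is included at this height (area 236.25 mm²); the cylinder at (7, 14.5) does not reach this height (z outside [4.5, 23.5]); the cube at (10.5, 9) is not intersected at this z (z outside [5, 19]); Merging all regions: only the 17.5×13.5 cube is present, so the union is just that shape — area = 236.25 mm²; the cube at (2.5, 6.5) is present — its section is the full 30×29 rectangle (area 870.00 mm²); Taking the union: the regions partially overlap — summed areas 1106.25 mm² minus the doubly-counted overlap 105.00 mm² gives 1001.25 mm² — area = 1001.25 mm²; (rotated 65° about Z; rotation is an isometry so areas/perimeters/island counts are preserved). Overall, the cross-section is a single solid region. Net area = 1001.25 mm².

1001.25 mm²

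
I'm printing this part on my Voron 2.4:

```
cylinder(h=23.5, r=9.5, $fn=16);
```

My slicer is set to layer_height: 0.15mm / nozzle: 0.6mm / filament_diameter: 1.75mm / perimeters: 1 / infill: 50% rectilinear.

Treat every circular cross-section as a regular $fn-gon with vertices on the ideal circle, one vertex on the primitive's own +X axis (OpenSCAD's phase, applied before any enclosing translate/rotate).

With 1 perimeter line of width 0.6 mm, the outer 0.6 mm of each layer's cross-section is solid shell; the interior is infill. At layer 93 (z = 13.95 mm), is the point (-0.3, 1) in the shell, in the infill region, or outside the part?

infill

At z = 13.95 mm: the cylinder: section is a regular 16-gon, circumradius r=9.5. Overall, the cross-section is a single solid region. The nearest boundary edge runs (0.00, 9.50)→(-3.64, 8.78); distance from the point to it = 8.28 mm. The point is inside the cross-section and 8.28 mm from the nearest boundary — more than the 0.6 mm shell width (1 × 0.6), so it's in the infill interior.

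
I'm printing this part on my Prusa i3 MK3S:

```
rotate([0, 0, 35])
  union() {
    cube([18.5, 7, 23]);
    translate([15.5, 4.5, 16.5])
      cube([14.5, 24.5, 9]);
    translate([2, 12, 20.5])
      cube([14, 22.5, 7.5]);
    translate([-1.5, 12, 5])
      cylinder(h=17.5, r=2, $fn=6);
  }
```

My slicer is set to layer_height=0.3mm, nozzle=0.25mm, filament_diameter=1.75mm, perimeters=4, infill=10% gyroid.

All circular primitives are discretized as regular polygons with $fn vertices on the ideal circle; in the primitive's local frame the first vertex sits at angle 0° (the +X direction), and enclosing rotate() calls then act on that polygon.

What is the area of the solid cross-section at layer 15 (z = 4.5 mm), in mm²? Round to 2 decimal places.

At z = 4.5 mm: the 18.5×7 cube contributes its full rectangle (area 129.50 mm²); the cube at (15.5, 4.5) is not intersected at this z (z outside [16.5, 25.5]); the cube at (2, 12) is not intersected at this z (z outside [20.5, 28]); the cylinder at (-1.5, 12) is absent (z outside [5, 22.5]); Merging all regions: only the 18.5×7 cube is present, so the union is just that shape — area = 129.50 mm²; (rotated 35° about Z; rotation is an isometry so areas/perimeters/island counts are preserved). Overall, the cross-section is a single solid region. Net area = 129.50 mm².

129.50 mm²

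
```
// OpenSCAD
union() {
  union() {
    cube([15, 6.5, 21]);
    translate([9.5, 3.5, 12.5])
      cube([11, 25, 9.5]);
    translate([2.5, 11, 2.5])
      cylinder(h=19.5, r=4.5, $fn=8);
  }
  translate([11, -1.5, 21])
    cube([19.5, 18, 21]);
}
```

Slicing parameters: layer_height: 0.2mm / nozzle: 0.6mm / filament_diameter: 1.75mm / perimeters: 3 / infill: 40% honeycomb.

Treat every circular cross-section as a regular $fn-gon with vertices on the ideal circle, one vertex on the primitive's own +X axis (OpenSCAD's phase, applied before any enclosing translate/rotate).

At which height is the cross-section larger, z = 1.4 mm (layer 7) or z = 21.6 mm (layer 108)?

layer 108 (z = 21.6 mm)

Layer 7 (z = 1.4): the cube is present — its section is the full 15×6.5 rectangle (area 97.50 mm²); the cube at (9.5, 3.5) is not intersected at this z (z outside [12.5, 22]); the cylinder at (2.5, 11) is absent (z outside [2.5, 22]); Taking the union: only the 15×6.5 cube is present, so the union is just that shape — area = 97.50 mm²; the cube at (11, -1.5) is not intersected at this z (z outside [21, 42]); Taking the union: only that combined region is present, so the union is just that shape — area = 97.50 mm². So its area = 97.50 mm². Layer 108 (z = 21.6): the cube does not reach this height (z outside [0, 21]); the cube at (9.5, 3.5) (footprint 11×25) is included at this height (area 275.00 mm²); the cylinder at (2.5, 11): section is a regular 8-gon, circumradius r=4.5 (area = (8/2)·4.500²·sin(360°/8) = 57.28 mm²); Combining (union): the 2 present regions are separate (no shared area or edge), so areas and boundary lengths simply add and each stays a separate island — area = 332.28 mm²; the cube at (11, -1.5) is present — its section is the full 19.5×18 rectangle (area 351.00 mm²); Combining (union): the regions partially overlap — summed areas 683.28 mm² minus the doubly-counted overlap 123.50 mm² gives 559.78 mm² — area = 559.78 mm². So its area = 559.78 mm². Layer 108 is larger (559.78 vs 97.50 mm²).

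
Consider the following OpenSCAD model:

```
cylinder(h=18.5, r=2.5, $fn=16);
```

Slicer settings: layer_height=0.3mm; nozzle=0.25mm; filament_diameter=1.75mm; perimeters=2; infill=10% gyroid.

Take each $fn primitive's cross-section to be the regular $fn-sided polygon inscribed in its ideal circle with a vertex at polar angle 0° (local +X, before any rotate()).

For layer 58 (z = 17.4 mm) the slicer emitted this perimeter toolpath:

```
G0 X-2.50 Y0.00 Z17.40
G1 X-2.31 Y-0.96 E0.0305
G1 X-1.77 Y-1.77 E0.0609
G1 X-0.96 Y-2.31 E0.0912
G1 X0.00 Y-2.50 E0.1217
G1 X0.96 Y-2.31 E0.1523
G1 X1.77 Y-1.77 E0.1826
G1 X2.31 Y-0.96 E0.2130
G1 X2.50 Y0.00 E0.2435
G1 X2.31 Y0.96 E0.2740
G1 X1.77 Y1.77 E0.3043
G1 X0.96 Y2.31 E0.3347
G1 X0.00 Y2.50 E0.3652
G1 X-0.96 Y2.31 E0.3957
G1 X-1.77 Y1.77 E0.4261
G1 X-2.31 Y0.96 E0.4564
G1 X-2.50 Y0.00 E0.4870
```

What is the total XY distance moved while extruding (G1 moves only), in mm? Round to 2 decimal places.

Sum the Euclidean lengths of each G1 segment: total = 15.62 mm.

15.62 mm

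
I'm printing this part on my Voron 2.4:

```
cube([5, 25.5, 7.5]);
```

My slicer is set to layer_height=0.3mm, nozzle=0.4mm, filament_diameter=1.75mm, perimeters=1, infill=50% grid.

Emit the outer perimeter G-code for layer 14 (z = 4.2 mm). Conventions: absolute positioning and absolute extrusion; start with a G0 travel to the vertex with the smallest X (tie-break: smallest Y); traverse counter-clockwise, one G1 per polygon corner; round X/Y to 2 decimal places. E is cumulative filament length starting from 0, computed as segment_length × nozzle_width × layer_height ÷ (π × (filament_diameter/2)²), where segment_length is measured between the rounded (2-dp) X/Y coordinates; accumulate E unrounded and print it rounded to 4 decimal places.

At z = 4.2 mm: the cube is present — its section is the full 5×25.5 rectangle. The outline is a single polygon with 4 vertices. Extrusion per mm of travel: 0.4 × 0.3 / (π × 0.875²) = 0.049890. Accumulating E over each segment gives final E = 3.0433.

G0 X0.00 Y0.00 Z4.20
G1 X5.00 Y0.00 E0.2495
G1 X5.00 Y25.50 E1.5217
G1 X0.00 Y25.50 E1.7711
G1 X0.00 Y0.00 E3.0433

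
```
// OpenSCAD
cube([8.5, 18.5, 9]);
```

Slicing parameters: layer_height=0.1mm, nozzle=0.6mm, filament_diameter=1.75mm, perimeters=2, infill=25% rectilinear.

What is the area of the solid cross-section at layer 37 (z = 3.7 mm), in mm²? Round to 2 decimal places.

157.25 mm²

At z = 3.7 mm: the cube (footprint 8.5×18.5) is included at this height (area 157.25 mm²). Overall, the cross-section is a single solid region. Net area = 157.25 mm².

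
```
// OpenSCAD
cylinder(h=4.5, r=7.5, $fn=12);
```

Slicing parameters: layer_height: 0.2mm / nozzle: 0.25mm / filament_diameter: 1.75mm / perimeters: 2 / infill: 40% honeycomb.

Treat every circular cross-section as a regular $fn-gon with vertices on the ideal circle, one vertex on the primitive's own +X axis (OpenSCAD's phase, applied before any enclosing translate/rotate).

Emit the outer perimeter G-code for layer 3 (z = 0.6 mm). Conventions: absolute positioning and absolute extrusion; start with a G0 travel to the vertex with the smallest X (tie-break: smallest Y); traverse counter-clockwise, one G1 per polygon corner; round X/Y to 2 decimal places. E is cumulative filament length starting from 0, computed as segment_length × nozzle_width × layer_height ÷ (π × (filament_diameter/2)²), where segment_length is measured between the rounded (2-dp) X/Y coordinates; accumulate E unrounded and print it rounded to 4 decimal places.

G0 X-7.50 Y0.00 Z0.60
G1 X-6.50 Y-3.75 E0.0807
G1 X-3.75 Y-6.50 E0.1615
G1 X0.00 Y-7.50 E0.2422
G1 X3.75 Y-6.50 E0.3229
G1 X6.50 Y-3.75 E0.4037
G1 X7.50 Y0.00 E0.4844
G1 X6.50 Y3.75 E0.5651
G1 X3.75 Y6.50 E0.6459
G1 X0.00 Y7.50 E0.7266
G1 X-3.75 Y6.50 E0.8073
G1 X-6.50 Y3.75 E0.8881
G1 X-7.50 Y0.00 E0.9688

At z = 0.6 mm: the r=7.5 cylinder contributes a regular 12-gon of circumradius 7.5. The outline is a single polygon with 12 vertices. Extrusion per mm of travel: 0.25 × 0.2 / (π × 0.875²) = 0.020788. Accumulating E over each segment gives final E = 0.9688.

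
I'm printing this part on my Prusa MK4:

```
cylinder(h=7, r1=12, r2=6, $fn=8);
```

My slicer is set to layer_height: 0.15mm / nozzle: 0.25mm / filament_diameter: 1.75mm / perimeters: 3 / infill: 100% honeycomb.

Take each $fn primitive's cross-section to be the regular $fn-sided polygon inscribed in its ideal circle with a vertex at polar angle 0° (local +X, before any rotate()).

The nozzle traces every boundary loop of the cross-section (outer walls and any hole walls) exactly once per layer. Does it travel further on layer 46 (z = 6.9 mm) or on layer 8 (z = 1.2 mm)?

layer 8 (z = 1.2 mm)

Layer 46 (z = 6.9): the cone (r1=12→r2=6) has section circumradius 6.086 here — a regular 8-gon (perimeter = 2·8·6.086·sin(180°/8) = 37.26 mm). So its perimeter = 37.26 mm. Layer 8 (z = 1.2): the cone: at t=0.171 of its height the radius interpolates to r₁+(r₂−r₁)t = 10.971, giving a regular 8-gon of that circumradius (perimeter = 2·8·10.971·sin(180°/8) = 67.18 mm). So its perimeter = 67.18 mm. Layer 8 is larger (67.18 vs 37.26 mm).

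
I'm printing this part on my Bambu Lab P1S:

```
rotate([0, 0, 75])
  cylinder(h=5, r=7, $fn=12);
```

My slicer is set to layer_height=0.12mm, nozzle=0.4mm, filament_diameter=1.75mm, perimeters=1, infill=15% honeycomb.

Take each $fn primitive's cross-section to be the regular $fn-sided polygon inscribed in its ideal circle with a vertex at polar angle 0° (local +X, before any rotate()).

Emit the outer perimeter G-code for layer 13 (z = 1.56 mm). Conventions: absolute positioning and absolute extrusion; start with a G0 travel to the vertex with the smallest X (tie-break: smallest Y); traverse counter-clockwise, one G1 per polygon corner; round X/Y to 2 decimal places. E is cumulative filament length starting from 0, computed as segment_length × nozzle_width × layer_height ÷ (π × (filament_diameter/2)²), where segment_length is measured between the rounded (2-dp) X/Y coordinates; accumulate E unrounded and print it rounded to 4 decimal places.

G0 X-6.76 Y-1.81 Z1.56
G1 X-4.95 Y-4.95 E0.0723
G1 X-1.81 Y-6.76 E0.1447
G1 X1.81 Y-6.76 E0.2169
G1 X4.95 Y-4.95 E0.2892
G1 X6.76 Y-1.81 E0.3615
G1 X6.76 Y1.81 E0.4338
G1 X4.95 Y4.95 E0.5061
G1 X1.81 Y6.76 E0.5784
G1 X-1.81 Y6.76 E0.6507
G1 X-4.95 Y4.95 E0.7230
G1 X-6.76 Y1.81 E0.7953
G1 X-6.76 Y-1.81 E0.8676

At z = 1.56 mm: the r=7 cylinder contributes a regular 12-gon of circumradius 7; (whole slice rotated 75° about Z — lengths, areas and connectivity unchanged). The outline is a single polygon with 12 vertices. Extrusion per mm of travel: 0.4 × 0.12 / (π × 0.875²) = 0.019956. Accumulating E over each segment gives final E = 0.8676.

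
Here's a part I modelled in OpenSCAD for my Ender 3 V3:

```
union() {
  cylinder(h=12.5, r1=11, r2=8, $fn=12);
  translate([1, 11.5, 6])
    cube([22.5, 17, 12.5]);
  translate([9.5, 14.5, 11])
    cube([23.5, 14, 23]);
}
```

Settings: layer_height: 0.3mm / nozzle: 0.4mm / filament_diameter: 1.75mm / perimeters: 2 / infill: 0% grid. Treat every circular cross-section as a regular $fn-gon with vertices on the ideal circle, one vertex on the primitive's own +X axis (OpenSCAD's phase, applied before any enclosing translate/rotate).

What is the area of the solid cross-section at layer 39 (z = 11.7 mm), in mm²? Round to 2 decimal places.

716.83 mm²

At z = 11.7 mm: the cone: at t=0.936 of its height the radius interpolates to r₁+(r₂−r₁)t = 8.192, giving a regular 12-gon of that circumradius (area = (12/2)·8.192²·sin(360°/12) = 201.33 mm²); the cube at (1, 11.5) is present — its section is the full 22.5×17 rectangle (area 382.50 mm²); the 23.5×14 cube at (9.5, 14.5) contributes its full rectangle (area 329.00 mm²); Merging all regions: the regions partially overlap — summed areas 912.83 mm² minus the doubly-counted overlap 196.00 mm² gives 716.83 mm² — area = 716.83 mm². Overall, the cross-section has 2 separate islands. Net area = 716.83 mm².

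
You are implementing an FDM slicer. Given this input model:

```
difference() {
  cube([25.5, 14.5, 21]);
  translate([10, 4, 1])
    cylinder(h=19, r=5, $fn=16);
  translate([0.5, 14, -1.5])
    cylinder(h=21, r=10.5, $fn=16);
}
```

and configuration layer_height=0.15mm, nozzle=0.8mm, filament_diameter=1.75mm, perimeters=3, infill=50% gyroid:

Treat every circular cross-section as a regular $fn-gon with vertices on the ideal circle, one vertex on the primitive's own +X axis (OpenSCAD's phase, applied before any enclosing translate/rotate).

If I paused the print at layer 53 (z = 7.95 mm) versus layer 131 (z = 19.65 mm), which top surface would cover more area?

layer 131 (z = 19.65 mm)

Layer 53 (z = 7.95): the cube is present — its section is the full 25.5×14.5 rectangle (area 369.75 mm²); the r=5 cylinder at (10, 4) contributes a regular 16-gon of circumradius 5 (area = (16/2)·5.000²·sin(360°/16) = 76.54 mm²); the cylinder at (0.5, 14): section is a regular 16-gon, circumradius r=10.5 (area = (16/2)·10.500²·sin(360°/16) = 337.53 mm²); Taking the first minus the rest: starting from the 25.5×14.5 cube (369.75 mm²), the r=5 cylinder at (10, 4) partially overlaps it — only the 72.86 mm² overlap (of its 76.54 mm²) is removed, clipping the outline; the r=10.5 cylinder at (0.5, 14) partially overlaps it — only the 88.97 mm² overlap (of its 337.53 mm²) is removed, clipping the outline — area = 207.92 mm². So its area = 207.92 mm². Layer 131 (z = 19.65): the cube is present — its section is the full 25.5×14.5 rectangle (area 369.75 mm²); the cylinder at (10, 4): section is a regular 16-gon, circumradius r=5 (area = (16/2)·5.000²·sin(360°/16) = 76.54 mm²); the cylinder at (0.5, 14) is absent (z outside [-1.5, 19.5]); Subtracting the remaining from the first: starting from the 25.5×14.5 cube (369.75 mm²), the r=5 cylinder at (10, 4) partially overlaps it — only the 72.86 mm² overlap (of its 76.54 mm²) is removed, clipping the outline — area = 296.89 mm². So its area = 296.89 mm². Layer 131 is larger (296.89 vs 207.92 mm²).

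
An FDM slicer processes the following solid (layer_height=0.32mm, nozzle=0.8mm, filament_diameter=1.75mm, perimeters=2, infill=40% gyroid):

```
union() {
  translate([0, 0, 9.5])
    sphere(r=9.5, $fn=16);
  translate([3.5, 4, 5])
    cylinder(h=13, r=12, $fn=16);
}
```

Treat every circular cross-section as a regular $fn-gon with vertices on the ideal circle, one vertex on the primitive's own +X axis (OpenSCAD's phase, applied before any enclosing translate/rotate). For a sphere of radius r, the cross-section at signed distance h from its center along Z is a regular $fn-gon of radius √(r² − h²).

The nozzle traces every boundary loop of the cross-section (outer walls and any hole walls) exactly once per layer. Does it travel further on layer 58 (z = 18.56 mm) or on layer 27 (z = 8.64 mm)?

Layer 58 (z = 18.56): the r=9.5 sphere slices to a regular 16-gon of circumradius 2.858 (√(r²−h²) with h=9.06 from center) (perimeter = 2·16·2.858·sin(180°/16) = 17.84 mm); the cylinder at (3.5, 4) does not reach this height (z outside [5, 18]); Merging all regions: only the r=9.5 sphere is present, so the union is just that shape — boundary = 17.84 mm. So its perimeter = 17.84 mm. Layer 27 (z = 8.64): the sphere: section is a regular 16-gon, circumradius = √(r²−h²) = √(9.5²−0.86²) = 9.461 (perimeter = 2·16·9.461·sin(180°/16) = 59.06 mm); the cylinder at (3.5, 4): section is a regular 16-gon, circumradius r=12 (perimeter = 2·16·12.000·sin(180°/16) = 74.91 mm); Merging all regions: the regions partially overlap (shared area 232.91 mm²), so the edge portions inside another operand are dropped and the merged outline is re-measured after clipping — boundary = 78.96 mm. So its perimeter = 78.96 mm. Layer 27 is larger (78.96 vs 17.84 mm).

layer 27 (z = 8.64 mm)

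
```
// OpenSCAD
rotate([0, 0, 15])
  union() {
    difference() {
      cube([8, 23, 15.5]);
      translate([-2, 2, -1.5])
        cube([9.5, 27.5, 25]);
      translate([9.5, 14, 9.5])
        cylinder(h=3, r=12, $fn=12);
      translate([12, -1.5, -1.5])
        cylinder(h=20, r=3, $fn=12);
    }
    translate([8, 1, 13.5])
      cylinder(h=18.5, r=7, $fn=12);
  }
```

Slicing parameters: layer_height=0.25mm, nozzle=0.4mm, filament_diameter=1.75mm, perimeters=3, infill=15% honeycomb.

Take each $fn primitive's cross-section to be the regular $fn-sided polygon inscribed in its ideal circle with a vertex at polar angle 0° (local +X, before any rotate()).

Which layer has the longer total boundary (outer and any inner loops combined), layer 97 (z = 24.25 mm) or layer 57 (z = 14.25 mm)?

layer 57 (z = 14.25 mm)

Layer 97 (z = 24.25): the cube does not reach this height (z outside [0, 15.5]); the cube at (-2, 2) is not intersected at this z (z outside [-1.5, 23.5]); the cylinder at (9.5, 14) is not intersected at this z (z outside [9.5, 12.5]); the cylinder at (12, -1.5) is absent (z outside [-1.5, 18.5]); After the difference (first − rest): the first operand is absent here, so nothing remains; the cylinder at (8, 1): section is a regular 12-gon, circumradius r=7 (perimeter = 2·12·7.000·sin(180°/12) = 43.48 mm); Taking the union: only the r=7 cylinder at (8, 1) is present, so the union is just that shape — boundary = 43.48 mm; (whole slice rotated 15° about Z — lengths, areas and connectivity unchanged). So its perimeter = 43.48 mm. Layer 57 (z = 14.25): the 8×23 cube contributes its full rectangle (perimeter 62.00 mm); the cube at (-2, 2) (footprint 9.5×27.5) is included at this height (perimeter 74.00 mm); the cylinder at (9.5, 14) is not intersected at this z (z outside [9.5, 12.5]); the r=3 cylinder at (12, -1.5) contributes a regular 12-gon of circumradius 3 (perimeter = 2·12·3.000·sin(180°/12) = 18.63 mm); After the difference (first − rest): starting from the 8×23 cube, the 9.5×27.5 cube at (-2, 2) partially overlaps it — only the 157.50 mm² overlap (of its 261.25 mm²) is removed, clipping the outline; the r=3 cylinder at (12, -1.5) misses the remaining region (no effect) — boundary = 62.00 mm; the r=7 cylinder at (8, 1) contributes a regular 12-gon of circumradius 7 (perimeter = 2·12·7.000·sin(180°/12) = 43.48 mm); Combining (union): the regions partially overlap (shared area 16.70 mm²), so the edge portions inside another operand are dropped and the merged outline is re-measured after clipping — boundary = 76.06 mm; (whole slice rotated 15° about Z — lengths, areas and connectivity unchanged). So its perimeter = 76.06 mm. Layer 57 is larger (76.06 vs 43.48 mm).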